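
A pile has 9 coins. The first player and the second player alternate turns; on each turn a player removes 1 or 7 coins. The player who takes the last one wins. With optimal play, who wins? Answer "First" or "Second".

First

Positions where the player to move wins (W) vs loses (L):
i:   0  1  2  3  4  5  6  7  8  9
     L  W  L  W  L  W  L  W  L  W
Position 9 is W, so the first player wins.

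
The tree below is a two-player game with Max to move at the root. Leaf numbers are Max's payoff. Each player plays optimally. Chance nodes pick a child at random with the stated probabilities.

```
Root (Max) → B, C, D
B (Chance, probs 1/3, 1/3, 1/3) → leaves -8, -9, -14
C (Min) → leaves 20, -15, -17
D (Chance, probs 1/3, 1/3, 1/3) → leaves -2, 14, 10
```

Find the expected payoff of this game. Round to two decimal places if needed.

7.33

B (Chance): 1/3·-8 + 1/3·-9 + 1/3·-14 = -10.33
C (Min): min(20, -15, -17) = -17
D (Chance): 1/3·-2 + 1/3·14 + 1/3·10 = 7.33
Root (Max): max(-10.33, -17, 7.33) = 7.33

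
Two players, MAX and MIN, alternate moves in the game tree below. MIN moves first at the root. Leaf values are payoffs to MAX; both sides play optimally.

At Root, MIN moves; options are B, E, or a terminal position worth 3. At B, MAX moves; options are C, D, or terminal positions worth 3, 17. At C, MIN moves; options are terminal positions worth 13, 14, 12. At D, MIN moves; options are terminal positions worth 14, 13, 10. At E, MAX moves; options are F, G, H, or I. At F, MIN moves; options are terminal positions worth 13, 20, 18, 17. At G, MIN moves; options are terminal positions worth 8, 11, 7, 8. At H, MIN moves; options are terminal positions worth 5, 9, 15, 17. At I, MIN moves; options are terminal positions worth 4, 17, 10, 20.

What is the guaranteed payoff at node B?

17

C: min(13, 14, 12) = 12
D: min(14, 13, 10) = 10
B: max(12, 10, 3, 17) = 17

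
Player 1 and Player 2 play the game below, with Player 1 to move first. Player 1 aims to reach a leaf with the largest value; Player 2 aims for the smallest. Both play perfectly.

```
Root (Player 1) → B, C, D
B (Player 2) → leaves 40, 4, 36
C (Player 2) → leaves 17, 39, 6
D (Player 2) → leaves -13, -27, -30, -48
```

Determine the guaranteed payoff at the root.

B (Player 2): min(40, 4, 36) = 4
C (Player 2): min(17, 39, 6) = 6
D (Player 2): min(-13, -27, -30, -48) = -48
Root (Player 1): max(4, 6, -48) = 6

6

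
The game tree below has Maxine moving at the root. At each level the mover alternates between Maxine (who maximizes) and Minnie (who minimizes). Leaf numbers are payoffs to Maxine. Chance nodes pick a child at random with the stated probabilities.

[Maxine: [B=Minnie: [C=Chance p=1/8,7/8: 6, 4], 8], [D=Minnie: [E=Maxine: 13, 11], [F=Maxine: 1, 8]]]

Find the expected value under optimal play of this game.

C (Chance): 1/8·6 + 7/8·4 = 4.25
B (Minnie): min(4.25, 8) = 4.25
E (Maxine): max(13, 11) = 13
F (Maxine): max(1, 8) = 8
D (Minnie): min(13, 8) = 8
Root (Maxine): max(4.25, 8) = 8

8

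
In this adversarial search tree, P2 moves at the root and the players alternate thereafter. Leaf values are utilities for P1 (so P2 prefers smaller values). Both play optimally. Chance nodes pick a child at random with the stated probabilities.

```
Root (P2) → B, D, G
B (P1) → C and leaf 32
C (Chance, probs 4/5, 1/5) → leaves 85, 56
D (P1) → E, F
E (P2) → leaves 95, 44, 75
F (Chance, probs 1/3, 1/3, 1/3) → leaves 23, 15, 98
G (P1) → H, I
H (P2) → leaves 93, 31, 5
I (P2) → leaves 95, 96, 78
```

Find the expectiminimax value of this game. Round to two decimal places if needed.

C (Chance): 4/5·85 + 1/5·56 = 79.2
B (P1): max(79.2, 32) = 79.2
E (P2): min(95, 44, 75) = 44
F (Chance): 1/3·23 + 1/3·15 + 1/3·98 = 45.33
D (P1): max(44, 45.33) = 45.33
H (P2): min(93, 31, 5) = 5
I (P2): min(95, 96, 78) = 78
G (P1): max(5, 78) = 78
Root (P2): min(79.2, 45.33, 78) = 45.33

45.33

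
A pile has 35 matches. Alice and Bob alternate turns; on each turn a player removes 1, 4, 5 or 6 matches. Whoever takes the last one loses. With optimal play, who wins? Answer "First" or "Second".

i:   0  1  2  3  4  5  6  7  8  9 10 11 12 13 14 15 16 17 18 19 20 21 22 23 24 25 26 27 28 29 30 31 32 33 34 35
     W  L  W  L  W  W  W  W  W  W  L  W  L  W  W  W  W  W  W  L  W  L  W  W  W  W  W  W  L  W  L  W  W  W  W  W
Position 35 is W, so the first player wins.

First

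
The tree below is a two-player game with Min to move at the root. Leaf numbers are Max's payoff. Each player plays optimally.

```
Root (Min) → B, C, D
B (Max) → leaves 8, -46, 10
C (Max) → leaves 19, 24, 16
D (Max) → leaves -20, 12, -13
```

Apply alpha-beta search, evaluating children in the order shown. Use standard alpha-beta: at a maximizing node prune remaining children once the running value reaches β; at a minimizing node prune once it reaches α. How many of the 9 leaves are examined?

B [α=-∞,β=+∞]: v=10
C [α=-∞,β=10]: v=19 after child 1 ≥ β → β-cutoff, skip 2
D [α=-∞,β=10]: v=12 after child 2 ≥ β → β-cutoff, skip 1
Root [α=-∞,β=+∞]: v=10
Leaves evaluated: 6 of 9.

6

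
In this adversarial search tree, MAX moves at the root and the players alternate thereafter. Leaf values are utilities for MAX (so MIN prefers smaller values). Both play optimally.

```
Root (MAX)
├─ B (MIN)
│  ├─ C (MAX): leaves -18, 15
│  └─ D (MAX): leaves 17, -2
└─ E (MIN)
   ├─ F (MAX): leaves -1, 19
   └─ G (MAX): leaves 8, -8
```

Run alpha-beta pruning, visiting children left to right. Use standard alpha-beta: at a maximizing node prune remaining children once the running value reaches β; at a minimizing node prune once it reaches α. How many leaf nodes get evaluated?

C [α=-∞,β=+∞]: v=15
D [α=-∞,β=15]: v=17 after child 1 ≥ β → β-cutoff, skip 1
B [α=-∞,β=+∞]: v=15
F [α=15,β=+∞]: v=19
G [α=15,β=19]: v=8
E [α=15,β=+∞]: v=8
Root [α=-∞,β=+∞]: v=15
Leaves evaluated: 7 of 8.

7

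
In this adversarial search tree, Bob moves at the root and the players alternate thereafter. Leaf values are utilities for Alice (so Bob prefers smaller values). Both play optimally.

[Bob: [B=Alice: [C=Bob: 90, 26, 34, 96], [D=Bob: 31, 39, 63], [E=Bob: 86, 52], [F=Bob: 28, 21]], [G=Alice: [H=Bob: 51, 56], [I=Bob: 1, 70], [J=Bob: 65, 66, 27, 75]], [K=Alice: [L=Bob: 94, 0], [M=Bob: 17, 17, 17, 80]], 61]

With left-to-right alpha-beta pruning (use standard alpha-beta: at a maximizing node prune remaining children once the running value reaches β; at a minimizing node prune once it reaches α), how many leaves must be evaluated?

C [α=-∞,β=+∞]: v=26
D [α=26,β=+∞]: v=31
E [α=31,β=+∞]: v=52
F [α=52,β=+∞]: v=28 after child 1 ≤ α → α-cutoff, skip 1
B [α=-∞,β=+∞]: v=52
H [α=-∞,β=52]: v=51
I [α=51,β=52]: v=1 after child 1 ≤ α → α-cutoff, skip 1
J [α=51,β=52]: v=27 after child 3 ≤ α → α-cutoff, skip 1
G [α=-∞,β=52]: v=51
L [α=-∞,β=51]: v=0
M [α=0,β=51]: v=17
K [α=-∞,β=51]: v=17
Root [α=-∞,β=+∞]: v=17
Leaves evaluated: 23 of 26.

23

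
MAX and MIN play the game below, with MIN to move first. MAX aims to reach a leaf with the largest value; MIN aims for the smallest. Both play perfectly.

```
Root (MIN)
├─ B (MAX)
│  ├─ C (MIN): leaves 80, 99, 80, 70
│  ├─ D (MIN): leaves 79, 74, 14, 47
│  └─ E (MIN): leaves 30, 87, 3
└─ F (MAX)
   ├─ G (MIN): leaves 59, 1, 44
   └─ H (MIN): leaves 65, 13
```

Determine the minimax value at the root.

C (MIN): min(80, 99, 80, 70) = 70
D (MIN): min(79, 74, 14, 47) = 14
E (MIN): min(30, 87, 3) = 3
B (MAX): max(70, 14, 3) = 70
G (MIN): min(59, 1, 44) = 1
H (MIN): min(65, 13) = 13
F (MAX): max(1, 13) = 13
Root (MIN): min(70, 13) = 13

13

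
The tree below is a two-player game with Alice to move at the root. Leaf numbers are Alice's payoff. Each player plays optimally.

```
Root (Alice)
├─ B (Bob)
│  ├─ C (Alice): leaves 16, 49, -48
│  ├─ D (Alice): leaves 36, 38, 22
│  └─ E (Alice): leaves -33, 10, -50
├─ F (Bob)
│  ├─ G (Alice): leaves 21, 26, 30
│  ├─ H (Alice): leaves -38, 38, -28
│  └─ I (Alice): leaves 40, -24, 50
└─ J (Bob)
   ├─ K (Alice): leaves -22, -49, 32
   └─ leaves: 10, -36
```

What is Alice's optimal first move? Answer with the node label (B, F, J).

C (Alice): max(16, 49, -48) = 49
D (Alice): max(36, 38, 22) = 38
E (Alice): max(-33, 10, -50) = 10
B (Bob): min(49, 38, 10) = 10
G (Alice): max(21, 26, 30) = 30
H (Alice): max(-38, 38, -28) = 38
I (Alice): max(40, -24, 50) = 50
F (Bob): min(30, 38, 50) = 30
K (Alice): max(-22, -49, 32) = 32
J (Bob): min(32, 10, -36) = -36
Root (Alice): max(10, 30, -36) = 30
Alice picks the child with the highest value: F (value 30).

F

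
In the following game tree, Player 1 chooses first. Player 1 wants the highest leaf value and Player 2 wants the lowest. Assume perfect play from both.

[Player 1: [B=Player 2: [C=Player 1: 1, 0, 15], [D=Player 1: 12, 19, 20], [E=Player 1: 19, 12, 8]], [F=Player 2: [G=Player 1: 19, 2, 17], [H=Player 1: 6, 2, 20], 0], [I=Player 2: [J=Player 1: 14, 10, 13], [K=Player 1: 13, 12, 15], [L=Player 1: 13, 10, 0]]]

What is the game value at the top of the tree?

15

C (Player 1): max(1, 0, 15) = 15
D (Player 1): max(12, 19, 20) = 20
E (Player 1): max(19, 12, 8) = 19
B (Player 2): min(15, 20, 19) = 15
G (Player 1): max(19, 2, 17) = 19
H (Player 1): max(6, 2, 20) = 20
F (Player 2): min(19, 20, 0) = 0
J (Player 1): max(14, 10, 13) = 14
K (Player 1): max(13, 12, 15) = 15
L (Player 1): max(13, 10, 0) = 13
I (Player 2): min(14, 15, 13) = 13
Root (Player 1): max(15, 0, 13) = 15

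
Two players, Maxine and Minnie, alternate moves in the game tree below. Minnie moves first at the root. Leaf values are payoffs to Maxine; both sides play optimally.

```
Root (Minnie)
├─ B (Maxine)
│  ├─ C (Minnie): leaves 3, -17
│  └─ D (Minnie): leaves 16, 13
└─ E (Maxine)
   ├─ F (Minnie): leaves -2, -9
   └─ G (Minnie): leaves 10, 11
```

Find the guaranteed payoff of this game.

10

C (Minnie): min(3, -17) = -17
D (Minnie): min(16, 13) = 13
B (Maxine): max(-17, 13) = 13
F (Minnie): min(-2, -9) = -9
G (Minnie): min(10, 11) = 10
E (Maxine): max(-9, 10) = 10
Root (Minnie): min(13, 10) = 10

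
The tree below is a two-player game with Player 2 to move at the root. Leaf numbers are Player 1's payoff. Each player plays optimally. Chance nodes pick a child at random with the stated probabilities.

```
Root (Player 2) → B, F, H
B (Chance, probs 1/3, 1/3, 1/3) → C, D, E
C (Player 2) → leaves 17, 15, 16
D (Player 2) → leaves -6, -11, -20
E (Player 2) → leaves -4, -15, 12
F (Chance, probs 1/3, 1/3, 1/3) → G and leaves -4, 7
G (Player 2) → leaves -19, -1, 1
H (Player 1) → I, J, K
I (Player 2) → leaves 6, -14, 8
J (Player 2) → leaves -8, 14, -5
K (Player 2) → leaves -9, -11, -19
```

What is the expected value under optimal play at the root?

C (Player 2): min(17, 15, 16) = 15
D (Player 2): min(-6, -11, -20) = -20
E (Player 2): min(-4, -15, 12) = -15
B (Chance): 1/3·15 + 1/3·-20 + 1/3·-15 = -6.67
G (Player 2): min(-19, -1, 1) = -19
F (Chance): 1/3·-19 + 1/3·-4 + 1/3·7 = -5.33
I (Player 2): min(6, -14, 8) = -14
J (Player 2): min(-8, 14, -5) = -8
K (Player 2): min(-9, -11, -19) = -19
H (Player 1): max(-14, -8, -19) = -8
Root (Player 2): min(-6.67, -5.33, -8) = -8

-8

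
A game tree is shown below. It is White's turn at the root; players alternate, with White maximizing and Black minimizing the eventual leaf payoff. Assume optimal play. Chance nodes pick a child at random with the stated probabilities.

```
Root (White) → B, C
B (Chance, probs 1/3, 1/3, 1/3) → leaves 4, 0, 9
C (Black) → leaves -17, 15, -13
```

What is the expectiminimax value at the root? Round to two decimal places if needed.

B (Chance): 1/3·4 + 1/3·0 + 1/3·9 = 4.33
C (Black): min(-17, 15, -13) = -17
Root (White): max(4.33, -17) = 4.33

4.33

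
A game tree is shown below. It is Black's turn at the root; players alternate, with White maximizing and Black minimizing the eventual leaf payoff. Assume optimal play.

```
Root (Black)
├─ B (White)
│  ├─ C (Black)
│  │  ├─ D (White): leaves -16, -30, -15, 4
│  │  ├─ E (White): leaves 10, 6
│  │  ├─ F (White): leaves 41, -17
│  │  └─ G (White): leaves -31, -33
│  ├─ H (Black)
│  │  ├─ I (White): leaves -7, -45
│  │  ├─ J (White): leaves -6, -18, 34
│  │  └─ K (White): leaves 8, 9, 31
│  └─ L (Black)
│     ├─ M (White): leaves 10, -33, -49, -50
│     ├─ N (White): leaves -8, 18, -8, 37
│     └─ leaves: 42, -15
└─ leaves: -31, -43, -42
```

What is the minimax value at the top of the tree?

-43

D (White): max(-16, -30, -15, 4) = 4
E (White): max(10, 6) = 10
F (White): max(41, -17) = 41
G (White): max(-31, -33) = -31
C (Black): min(4, 10, 41, -31) = -31
I (White): max(-7, -45) = -7
J (White): max(-6, -18, 34) = 34
K (White): max(8, 9, 31) = 31
H (Black): min(-7, 34, 31) = -7
M (White): max(10, -33, -49, -50) = 10
N (White): max(-8, 18, -8, 37) = 37
L (Black): min(10, 37, 42, -15) = -15
B (White): max(-31, -7, -15) = -7
Root (Black): min(-7, -31, -43, -42) = -43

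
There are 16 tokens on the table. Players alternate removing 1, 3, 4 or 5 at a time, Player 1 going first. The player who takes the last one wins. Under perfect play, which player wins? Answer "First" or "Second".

Mark each pile size as W (mover wins) or L (mover loses):
i:   0  1  2  3  4  5  6  7  8  9 10 11 12 13 14 15 16
     L  W  L  W  W  W  W  W  L  W  L  W  W  W  W  W  L
Position 16 is L, so the second player wins.

Second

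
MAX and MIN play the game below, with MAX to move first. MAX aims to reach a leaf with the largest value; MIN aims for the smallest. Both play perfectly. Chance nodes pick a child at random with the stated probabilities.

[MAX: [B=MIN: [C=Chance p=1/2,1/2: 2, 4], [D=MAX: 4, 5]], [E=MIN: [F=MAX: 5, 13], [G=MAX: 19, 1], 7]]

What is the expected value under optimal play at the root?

7

C (Chance): 1/2·2 + 1/2·4 = 3
D (MAX): max(4, 5) = 5
B (MIN): min(3, 5) = 3
F (MAX): max(5, 13) = 13
G (MAX): max(19, 1) = 19
E (MIN): min(13, 19, 7) = 7
Root (MAX): max(3, 7) = 7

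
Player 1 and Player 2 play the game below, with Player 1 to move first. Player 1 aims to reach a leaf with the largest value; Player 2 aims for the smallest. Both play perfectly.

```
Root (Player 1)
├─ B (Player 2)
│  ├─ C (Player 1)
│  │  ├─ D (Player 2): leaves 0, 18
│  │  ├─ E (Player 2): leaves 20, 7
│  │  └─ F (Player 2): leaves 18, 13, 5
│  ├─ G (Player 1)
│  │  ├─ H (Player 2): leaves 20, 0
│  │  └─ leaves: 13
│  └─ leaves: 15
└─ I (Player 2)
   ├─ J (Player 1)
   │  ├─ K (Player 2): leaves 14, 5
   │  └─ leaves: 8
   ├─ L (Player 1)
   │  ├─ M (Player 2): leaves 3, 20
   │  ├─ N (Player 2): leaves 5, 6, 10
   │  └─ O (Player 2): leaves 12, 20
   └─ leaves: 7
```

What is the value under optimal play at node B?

7

D: min(0, 18) = 0
E: min(20, 7) = 7
F: min(18, 13, 5) = 5
C: max(0, 7, 5) = 7
H: min(20, 0) = 0
G: max(0, 13) = 13
B: min(7, 13, 15) = 7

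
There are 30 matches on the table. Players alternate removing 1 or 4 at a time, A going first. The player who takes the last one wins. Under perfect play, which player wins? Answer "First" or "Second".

W/L table (W = player to move can force a win):
i:   0  1  2  3  4  5  6  7  8  9 10 11 12 13 14 15 16 17 18 19 20 21 22 23 24 25 26 27 28 29 30
     L  W  L  W  W  L  W  L  W  W  L  W  L  W  W  L  W  L  W  W  L  W  L  W  W  L  W  L  W  W  L
Position 30 is L, so the second player wins.

Second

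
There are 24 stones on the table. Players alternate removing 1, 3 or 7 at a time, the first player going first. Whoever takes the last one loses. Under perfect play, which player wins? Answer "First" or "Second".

Compute winning (W) and losing (L) positions by backward induction:
i:   0  1  2  3  4  5  6  7  8  9 10 11 12 13 14 15 16 17 18 19 20 21 22 23 24
     W  L  W  L  W  L  W  L  W  L  W  L  W  L  W  L  W  L  W  L  W  L  W  L  W
Position 24 is W, so the first player wins.

First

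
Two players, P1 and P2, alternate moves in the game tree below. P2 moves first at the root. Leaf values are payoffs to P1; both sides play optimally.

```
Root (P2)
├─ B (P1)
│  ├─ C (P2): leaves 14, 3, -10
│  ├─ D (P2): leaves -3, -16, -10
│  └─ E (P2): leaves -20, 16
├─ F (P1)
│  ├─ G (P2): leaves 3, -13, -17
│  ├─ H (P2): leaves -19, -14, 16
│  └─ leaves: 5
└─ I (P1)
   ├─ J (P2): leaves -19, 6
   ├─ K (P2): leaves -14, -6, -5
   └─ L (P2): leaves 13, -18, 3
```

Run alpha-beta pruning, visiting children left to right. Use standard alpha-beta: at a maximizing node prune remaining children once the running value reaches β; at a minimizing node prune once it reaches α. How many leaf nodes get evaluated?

C [α=-∞,β=+∞]: v=-10
D [α=-10,β=+∞]: v=-16 after child 2 ≤ α → α-cutoff, skip 1
E [α=-10,β=+∞]: v=-20 after child 1 ≤ α → α-cutoff, skip 1
B [α=-∞,β=+∞]: v=-10
G [α=-∞,β=-10]: v=-17
H [α=-17,β=-10]: v=-19 after child 1 ≤ α → α-cutoff, skip 2
F [α=-∞,β=-10]: v=5
J [α=-∞,β=-10]: v=-19
K [α=-19,β=-10]: v=-14
L [α=-14,β=-10]: v=-18 after child 2 ≤ α → α-cutoff, skip 1
I [α=-∞,β=-10]: v=-14
Root [α=-∞,β=+∞]: v=-14
Leaves evaluated: 18 of 23.

18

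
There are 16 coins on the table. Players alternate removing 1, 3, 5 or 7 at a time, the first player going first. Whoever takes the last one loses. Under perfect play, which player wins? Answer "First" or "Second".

First

Compute winning (W) and losing (L) positions by backward induction:
i:   0  1  2  3  4  5  6  7  8  9 10 11 12 13 14 15 16
     W  L  W  L  W  L  W  L  W  L  W  L  W  L  W  L  W
Position 16 is W, so the first player wins.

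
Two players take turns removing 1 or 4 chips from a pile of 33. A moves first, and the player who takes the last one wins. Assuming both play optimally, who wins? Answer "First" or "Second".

First

Positions where the player to move wins (W) vs loses (L):
i:   0  1  2  3  4  5  6  7  8  9 10 11 12 13 14 15 16 17 18 19 20 21 22 23 24 25 26 27 28 29 30 31 32 33
     L  W  L  W  W  L  W  L  W  W  L  W  L  W  W  L  W  L  W  W  L  W  L  W  W  L  W  L  W  W  L  W  L  W
Position 33 is W, so the first player wins.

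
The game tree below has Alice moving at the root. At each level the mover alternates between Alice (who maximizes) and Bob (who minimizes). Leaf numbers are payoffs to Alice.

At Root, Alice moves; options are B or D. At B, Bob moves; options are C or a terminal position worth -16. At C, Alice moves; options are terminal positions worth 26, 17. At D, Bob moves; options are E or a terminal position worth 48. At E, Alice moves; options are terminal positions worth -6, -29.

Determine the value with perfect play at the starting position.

-6

C (Alice): max(26, 17) = 26
B (Bob): min(26, -16) = -16
E (Alice): max(-6, -29) = -6
D (Bob): min(-6, 48) = -6
Root (Alice): max(-16, -6) = -6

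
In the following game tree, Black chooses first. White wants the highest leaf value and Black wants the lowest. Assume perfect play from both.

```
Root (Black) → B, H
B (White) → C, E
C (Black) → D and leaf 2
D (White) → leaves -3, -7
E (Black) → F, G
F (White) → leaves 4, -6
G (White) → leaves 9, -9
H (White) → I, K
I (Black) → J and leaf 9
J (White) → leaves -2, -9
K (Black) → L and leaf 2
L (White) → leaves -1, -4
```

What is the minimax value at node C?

D: max(-3, -7) = -3
C: min(-3, 2) = -3

-3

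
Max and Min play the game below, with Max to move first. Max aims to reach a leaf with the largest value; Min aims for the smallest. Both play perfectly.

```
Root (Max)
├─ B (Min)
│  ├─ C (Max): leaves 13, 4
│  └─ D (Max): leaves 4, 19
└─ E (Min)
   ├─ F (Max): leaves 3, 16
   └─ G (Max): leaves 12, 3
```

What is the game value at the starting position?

13

C (Max): max(13, 4) = 13
D (Max): max(4, 19) = 19
B (Min): min(13, 19) = 13
F (Max): max(3, 16) = 16
G (Max): max(12, 3) = 12
E (Min): min(16, 12) = 12
Root (Max): max(13, 12) = 13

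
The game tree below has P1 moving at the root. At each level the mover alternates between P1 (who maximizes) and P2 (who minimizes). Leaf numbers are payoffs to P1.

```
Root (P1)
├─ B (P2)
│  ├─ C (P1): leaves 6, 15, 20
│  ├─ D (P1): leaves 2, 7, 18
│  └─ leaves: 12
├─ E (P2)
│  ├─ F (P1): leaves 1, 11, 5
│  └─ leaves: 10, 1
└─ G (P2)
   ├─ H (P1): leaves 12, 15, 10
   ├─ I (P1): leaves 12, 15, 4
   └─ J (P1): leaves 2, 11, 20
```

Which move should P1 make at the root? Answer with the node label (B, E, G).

C (P1): max(6, 15, 20) = 20
D (P1): max(2, 7, 18) = 18
B (P2): min(20, 18, 12) = 12
F (P1): max(1, 11, 5) = 11
E (P2): min(11, 10, 1) = 1
H (P1): max(12, 15, 10) = 15
I (P1): max(12, 15, 4) = 15
J (P1): max(2, 11, 20) = 20
G (P2): min(15, 15, 20) = 15
Root (P1): max(12, 1, 15) = 15
P1 picks the child with the highest value: G (value 15).

G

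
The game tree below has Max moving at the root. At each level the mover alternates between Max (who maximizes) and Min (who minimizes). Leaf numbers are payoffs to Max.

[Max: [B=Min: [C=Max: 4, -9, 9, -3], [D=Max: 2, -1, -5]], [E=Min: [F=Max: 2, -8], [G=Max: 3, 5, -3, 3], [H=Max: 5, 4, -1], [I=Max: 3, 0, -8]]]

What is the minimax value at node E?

2

F: max(2, -8) = 2
G: max(3, 5, -3, 3) = 5
H: max(5, 4, -1) = 5
I: max(3, 0, -8) = 3
E: min(2, 5, 5, 3) = 2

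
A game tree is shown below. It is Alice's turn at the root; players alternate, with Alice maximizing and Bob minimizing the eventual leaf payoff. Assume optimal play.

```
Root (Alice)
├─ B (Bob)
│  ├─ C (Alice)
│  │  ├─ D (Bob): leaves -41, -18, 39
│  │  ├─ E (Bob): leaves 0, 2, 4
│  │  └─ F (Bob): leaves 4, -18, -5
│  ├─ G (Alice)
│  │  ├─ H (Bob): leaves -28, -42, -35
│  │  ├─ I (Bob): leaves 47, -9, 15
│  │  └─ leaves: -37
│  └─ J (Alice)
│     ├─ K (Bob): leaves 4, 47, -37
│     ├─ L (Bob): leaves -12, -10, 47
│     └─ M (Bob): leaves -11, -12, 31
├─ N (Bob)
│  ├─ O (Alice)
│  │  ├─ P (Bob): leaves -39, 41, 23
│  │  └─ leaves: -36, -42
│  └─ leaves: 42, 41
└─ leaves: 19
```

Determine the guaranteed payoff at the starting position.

D (Bob): min(-41, -18, 39) = -41
E (Bob): min(0, 2, 4) = 0
F (Bob): min(4, -18, -5) = -18
C (Alice): max(-41, 0, -18) = 0
H (Bob): min(-28, -42, -35) = -42
I (Bob): min(47, -9, 15) = -9
G (Alice): max(-42, -9, -37) = -9
K (Bob): min(4, 47, -37) = -37
L (Bob): min(-12, -10, 47) = -12
M (Bob): min(-11, -12, 31) = -12
J (Alice): max(-37, -12, -12) = -12
B (Bob): min(0, -9, -12) = -12
P (Bob): min(-39, 41, 23) = -39
O (Alice): max(-39, -36, -42) = -36
N (Bob): min(-36, 42, 41) = -36
Root (Alice): max(-12, -36, 19) = 19

19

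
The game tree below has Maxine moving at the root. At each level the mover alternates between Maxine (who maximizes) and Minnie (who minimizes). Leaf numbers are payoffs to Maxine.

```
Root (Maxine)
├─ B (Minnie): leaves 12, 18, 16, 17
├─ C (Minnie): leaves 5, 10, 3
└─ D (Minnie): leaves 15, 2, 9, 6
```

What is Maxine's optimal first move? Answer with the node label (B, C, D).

B (Minnie): min(12, 18, 16, 17) = 12
C (Minnie): min(5, 10, 3) = 3
D (Minnie): min(15, 2, 9, 6) = 2
Root (Maxine): max(12, 3, 2) = 12
Maxine picks the child with the highest value: B (value 12).

B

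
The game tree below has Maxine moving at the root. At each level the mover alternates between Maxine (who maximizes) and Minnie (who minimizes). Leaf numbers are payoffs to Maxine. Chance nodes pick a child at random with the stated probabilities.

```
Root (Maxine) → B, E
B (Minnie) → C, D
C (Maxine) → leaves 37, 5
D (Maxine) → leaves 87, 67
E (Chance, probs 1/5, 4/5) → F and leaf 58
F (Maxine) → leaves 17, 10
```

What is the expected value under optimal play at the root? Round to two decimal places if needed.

49.8

C (Maxine): max(37, 5) = 37
D (Maxine): max(87, 67) = 87
B (Minnie): min(37, 87) = 37
F (Maxine): max(17, 10) = 17
E (Chance): 1/5·17 + 4/5·58 = 49.8
Root (Maxine): max(37, 49.8) = 49.8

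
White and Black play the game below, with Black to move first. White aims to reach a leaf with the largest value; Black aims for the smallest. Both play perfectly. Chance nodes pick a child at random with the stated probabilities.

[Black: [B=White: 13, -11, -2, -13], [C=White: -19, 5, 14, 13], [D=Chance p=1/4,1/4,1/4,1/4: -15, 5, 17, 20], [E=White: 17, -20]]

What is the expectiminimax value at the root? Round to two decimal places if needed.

6.75

B (White): max(13, -11, -2, -13) = 13
C (White): max(-19, 5, 14, 13) = 14
D (Chance): 1/4·-15 + 1/4·5 + 1/4·17 + 1/4·20 = 6.75
E (White): max(17, -20) = 17
Root (Black): min(13, 14, 6.75, 17) = 6.75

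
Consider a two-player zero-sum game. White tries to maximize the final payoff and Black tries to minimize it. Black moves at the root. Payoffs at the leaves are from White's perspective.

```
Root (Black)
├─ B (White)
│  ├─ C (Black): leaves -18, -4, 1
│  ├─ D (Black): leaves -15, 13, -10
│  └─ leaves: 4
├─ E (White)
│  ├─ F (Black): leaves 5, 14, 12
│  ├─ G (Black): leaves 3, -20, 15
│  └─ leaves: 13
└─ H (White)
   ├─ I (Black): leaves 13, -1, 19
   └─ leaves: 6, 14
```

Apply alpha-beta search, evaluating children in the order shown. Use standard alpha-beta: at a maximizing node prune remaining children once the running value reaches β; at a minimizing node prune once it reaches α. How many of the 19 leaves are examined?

C [α=-∞,β=+∞]: v=-18
D [α=-18,β=+∞]: v=-15
B [α=-∞,β=+∞]: v=4
F [α=-∞,β=4]: v=5
E [α=-∞,β=4]: v=5 after child 1 ≥ β → β-cutoff, skip 2
I [α=-∞,β=4]: v=-1
H [α=-∞,β=4]: v=6 after child 2 ≥ β → β-cutoff, skip 1
Root [α=-∞,β=+∞]: v=4
Leaves evaluated: 14 of 19.

14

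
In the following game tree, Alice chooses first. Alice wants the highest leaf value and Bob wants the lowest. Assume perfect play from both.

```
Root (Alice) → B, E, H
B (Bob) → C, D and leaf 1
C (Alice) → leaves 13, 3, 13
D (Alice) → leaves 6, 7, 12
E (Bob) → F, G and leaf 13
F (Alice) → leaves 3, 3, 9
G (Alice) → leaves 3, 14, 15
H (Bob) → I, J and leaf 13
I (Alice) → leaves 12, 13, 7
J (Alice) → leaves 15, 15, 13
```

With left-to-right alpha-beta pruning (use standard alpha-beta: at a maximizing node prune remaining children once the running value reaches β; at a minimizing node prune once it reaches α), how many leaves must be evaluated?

C [α=-∞,β=+∞]: v=13
D [α=-∞,β=13]: v=12
B [α=-∞,β=+∞]: v=1
F [α=1,β=+∞]: v=9
G [α=1,β=9]: v=14 after child 2 ≥ β → β-cutoff, skip 1
E [α=1,β=+∞]: v=9
I [α=9,β=+∞]: v=13
J [α=9,β=13]: v=15 after child 1 ≥ β → β-cutoff, skip 2
H [α=9,β=+∞]: v=13
Root [α=-∞,β=+∞]: v=13
Leaves evaluated: 18 of 21.

18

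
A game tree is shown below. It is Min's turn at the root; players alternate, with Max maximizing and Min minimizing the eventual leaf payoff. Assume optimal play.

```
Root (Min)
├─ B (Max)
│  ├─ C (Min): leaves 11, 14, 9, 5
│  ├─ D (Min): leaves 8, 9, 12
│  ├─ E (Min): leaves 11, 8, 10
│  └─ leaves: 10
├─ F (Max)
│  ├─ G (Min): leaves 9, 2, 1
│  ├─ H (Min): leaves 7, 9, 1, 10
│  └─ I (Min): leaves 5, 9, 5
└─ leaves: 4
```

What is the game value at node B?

C: min(11, 14, 9, 5) = 5
D: min(8, 9, 12) = 8
E: min(11, 8, 10) = 8
B: max(5, 8, 8, 10) = 10

10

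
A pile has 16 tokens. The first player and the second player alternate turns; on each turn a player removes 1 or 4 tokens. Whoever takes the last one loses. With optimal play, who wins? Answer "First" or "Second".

Second

Positions where the player to move wins (W) vs loses (L):
i:   0  1  2  3  4  5  6  7  8  9 10 11 12 13 14 15 16
     W  L  W  L  W  W  L  W  L  W  W  L  W  L  W  W  L
Position 16 is L, so the second player wins.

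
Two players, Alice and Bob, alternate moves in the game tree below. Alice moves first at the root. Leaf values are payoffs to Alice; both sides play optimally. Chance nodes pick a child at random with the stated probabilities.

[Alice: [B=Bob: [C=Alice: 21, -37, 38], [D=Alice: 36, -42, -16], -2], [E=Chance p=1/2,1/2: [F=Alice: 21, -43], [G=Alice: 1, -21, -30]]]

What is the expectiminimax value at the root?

C (Alice): max(21, -37, 38) = 38
D (Alice): max(36, -42, -16) = 36
B (Bob): min(38, 36, -2) = -2
F (Alice): max(21, -43) = 21
G (Alice): max(1, -21, -30) = 1
E (Chance): 1/2·21 + 1/2·1 = 11
Root (Alice): max(-2, 11) = 11

11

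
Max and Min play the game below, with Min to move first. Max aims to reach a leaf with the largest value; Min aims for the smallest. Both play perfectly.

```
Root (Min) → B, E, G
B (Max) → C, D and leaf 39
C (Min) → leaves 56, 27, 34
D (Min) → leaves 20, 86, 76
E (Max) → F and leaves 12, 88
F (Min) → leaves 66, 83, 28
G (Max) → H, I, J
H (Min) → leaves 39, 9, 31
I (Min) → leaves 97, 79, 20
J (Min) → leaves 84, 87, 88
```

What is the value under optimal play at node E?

88

F: min(66, 83, 28) = 28
E: max(28, 12, 88) = 88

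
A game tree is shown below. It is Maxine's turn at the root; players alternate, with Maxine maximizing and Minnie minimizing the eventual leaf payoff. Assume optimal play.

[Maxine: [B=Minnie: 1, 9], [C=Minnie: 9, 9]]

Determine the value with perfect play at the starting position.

B (Minnie): min(1, 9) = 1
C (Minnie): min(9, 9) = 9
Root (Maxine): max(1, 9) = 9

9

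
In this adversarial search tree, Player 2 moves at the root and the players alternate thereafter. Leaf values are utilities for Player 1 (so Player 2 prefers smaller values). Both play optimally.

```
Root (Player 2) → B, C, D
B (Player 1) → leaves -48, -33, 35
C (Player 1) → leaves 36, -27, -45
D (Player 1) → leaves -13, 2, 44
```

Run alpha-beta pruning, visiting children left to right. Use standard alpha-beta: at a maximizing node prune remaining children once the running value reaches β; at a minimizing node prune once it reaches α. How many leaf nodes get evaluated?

B [α=-∞,β=+∞]: v=35
C [α=-∞,β=35]: v=36 after child 1 ≥ β → β-cutoff, skip 2
D [α=-∞,β=35]: v=44
Root [α=-∞,β=+∞]: v=35
Leaves evaluated: 7 of 9.

7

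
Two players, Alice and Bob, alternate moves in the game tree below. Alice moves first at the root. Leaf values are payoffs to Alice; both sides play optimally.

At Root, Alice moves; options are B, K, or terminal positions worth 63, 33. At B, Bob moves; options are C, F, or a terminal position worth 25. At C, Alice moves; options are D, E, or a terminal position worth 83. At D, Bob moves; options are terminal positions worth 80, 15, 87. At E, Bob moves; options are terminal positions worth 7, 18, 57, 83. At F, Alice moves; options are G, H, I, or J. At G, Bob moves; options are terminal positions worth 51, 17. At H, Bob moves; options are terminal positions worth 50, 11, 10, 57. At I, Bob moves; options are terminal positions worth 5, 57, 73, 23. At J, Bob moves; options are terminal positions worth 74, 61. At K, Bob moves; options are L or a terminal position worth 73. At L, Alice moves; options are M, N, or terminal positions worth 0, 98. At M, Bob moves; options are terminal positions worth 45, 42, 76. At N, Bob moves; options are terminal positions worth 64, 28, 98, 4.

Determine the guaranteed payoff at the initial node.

73

D (Bob): min(80, 15, 87) = 15
E (Bob): min(7, 18, 57, 83) = 7
C (Alice): max(15, 7, 83) = 83
G (Bob): min(51, 17) = 17
H (Bob): min(50, 11, 10, 57) = 10
I (Bob): min(5, 57, 73, 23) = 5
J (Bob): min(74, 61) = 61
F (Alice): max(17, 10, 5, 61) = 61
B (Bob): min(83, 61, 25) = 25
M (Bob): min(45, 42, 76) = 42
N (Bob): min(64, 28, 98, 4) = 4
L (Alice): max(42, 4, 0, 98) = 98
K (Bob): min(98, 73) = 73
Root (Alice): max(25, 73, 63, 33) = 73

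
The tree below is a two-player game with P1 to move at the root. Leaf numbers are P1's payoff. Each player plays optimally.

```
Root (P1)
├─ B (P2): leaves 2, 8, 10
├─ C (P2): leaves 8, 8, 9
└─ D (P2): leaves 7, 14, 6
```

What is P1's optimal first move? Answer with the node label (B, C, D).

B (P2): min(2, 8, 10) = 2
C (P2): min(8, 8, 9) = 8
D (P2): min(7, 14, 6) = 6
Root (P1): max(2, 8, 6) = 8
P1 picks the child with the highest value: C (value 8).

C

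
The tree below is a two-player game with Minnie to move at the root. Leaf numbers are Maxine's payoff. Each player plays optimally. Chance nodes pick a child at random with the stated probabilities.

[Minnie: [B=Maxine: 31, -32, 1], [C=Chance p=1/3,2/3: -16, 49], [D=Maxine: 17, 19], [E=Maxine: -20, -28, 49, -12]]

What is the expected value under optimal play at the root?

19

B (Maxine): max(31, -32, 1) = 31
C (Chance): 1/3·-16 + 2/3·49 = 27.33
D (Maxine): max(17, 19) = 19
E (Maxine): max(-20, -28, 49, -12) = 49
Root (Minnie): min(31, 27.33, 19, 49) = 19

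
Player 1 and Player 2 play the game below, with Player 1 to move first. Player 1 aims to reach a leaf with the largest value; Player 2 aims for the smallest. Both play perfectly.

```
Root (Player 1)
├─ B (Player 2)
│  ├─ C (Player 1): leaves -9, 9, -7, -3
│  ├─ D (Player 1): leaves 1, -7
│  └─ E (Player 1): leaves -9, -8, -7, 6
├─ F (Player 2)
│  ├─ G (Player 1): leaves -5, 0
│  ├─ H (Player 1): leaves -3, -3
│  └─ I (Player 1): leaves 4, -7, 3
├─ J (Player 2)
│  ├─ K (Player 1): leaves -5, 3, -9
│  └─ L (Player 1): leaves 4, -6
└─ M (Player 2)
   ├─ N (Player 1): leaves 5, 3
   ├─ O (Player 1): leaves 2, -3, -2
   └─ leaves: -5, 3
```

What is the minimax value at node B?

C: max(-9, 9, -7, -3) = 9
D: max(1, -7) = 1
E: max(-9, -8, -7, 6) = 6
B: min(9, 1, 6) = 1

1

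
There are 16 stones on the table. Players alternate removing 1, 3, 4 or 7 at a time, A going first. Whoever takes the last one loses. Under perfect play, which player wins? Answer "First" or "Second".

i:   0  1  2  3  4  5  6  7  8  9 10 11 12 13 14 15 16
     W  L  W  L  W  W  W  W  W  L  W  L  W  W  W  W  W
Position 16 is W, so the first player wins.

First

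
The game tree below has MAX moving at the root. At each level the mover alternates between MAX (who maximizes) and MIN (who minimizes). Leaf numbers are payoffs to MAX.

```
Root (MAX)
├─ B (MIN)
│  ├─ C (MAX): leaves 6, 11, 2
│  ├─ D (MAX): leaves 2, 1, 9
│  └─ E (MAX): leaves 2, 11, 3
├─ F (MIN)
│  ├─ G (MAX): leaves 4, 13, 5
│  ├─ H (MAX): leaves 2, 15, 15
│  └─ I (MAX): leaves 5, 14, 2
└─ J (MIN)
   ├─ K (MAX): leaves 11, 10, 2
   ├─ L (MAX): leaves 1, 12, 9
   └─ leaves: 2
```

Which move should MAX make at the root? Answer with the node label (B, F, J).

F

C (MAX): max(6, 11, 2) = 11
D (MAX): max(2, 1, 9) = 9
E (MAX): max(2, 11, 3) = 11
B (MIN): min(11, 9, 11) = 9
G (MAX): max(4, 13, 5) = 13
H (MAX): max(2, 15, 15) = 15
I (MAX): max(5, 14, 2) = 14
F (MIN): min(13, 15, 14) = 13
K (MAX): max(11, 10, 2) = 11
L (MAX): max(1, 12, 9) = 12
J (MIN): min(11, 12, 2) = 2
Root (MAX): max(9, 13, 2) = 13
MAX picks the child with the highest value: F (value 13).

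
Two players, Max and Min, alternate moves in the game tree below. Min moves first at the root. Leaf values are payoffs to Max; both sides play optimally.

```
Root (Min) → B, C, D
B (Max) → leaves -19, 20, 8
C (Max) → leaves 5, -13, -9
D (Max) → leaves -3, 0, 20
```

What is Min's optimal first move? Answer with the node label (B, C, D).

B (Max): max(-19, 20, 8) = 20
C (Max): max(5, -13, -9) = 5
D (Max): max(-3, 0, 20) = 20
Root (Min): min(20, 5, 20) = 5
Min picks the child with the lowest value: C (value 5).

C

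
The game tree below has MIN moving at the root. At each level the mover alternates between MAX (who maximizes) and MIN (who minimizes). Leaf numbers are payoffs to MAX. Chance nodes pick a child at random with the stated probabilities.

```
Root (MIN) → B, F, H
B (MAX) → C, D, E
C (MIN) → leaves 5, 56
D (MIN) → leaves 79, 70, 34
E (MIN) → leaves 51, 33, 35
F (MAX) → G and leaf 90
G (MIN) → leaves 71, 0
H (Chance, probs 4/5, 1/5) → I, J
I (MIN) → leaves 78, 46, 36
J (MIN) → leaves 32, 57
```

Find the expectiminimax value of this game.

C (MIN): min(5, 56) = 5
D (MIN): min(79, 70, 34) = 34
E (MIN): min(51, 33, 35) = 33
B (MAX): max(5, 34, 33) = 34
G (MIN): min(71, 0) = 0
F (MAX): max(0, 90) = 90
I (MIN): min(78, 46, 36) = 36
J (MIN): min(32, 57) = 32
H (Chance): 4/5·36 + 1/5·32 = 35.2
Root (MIN): min(34, 90, 35.2) = 34

34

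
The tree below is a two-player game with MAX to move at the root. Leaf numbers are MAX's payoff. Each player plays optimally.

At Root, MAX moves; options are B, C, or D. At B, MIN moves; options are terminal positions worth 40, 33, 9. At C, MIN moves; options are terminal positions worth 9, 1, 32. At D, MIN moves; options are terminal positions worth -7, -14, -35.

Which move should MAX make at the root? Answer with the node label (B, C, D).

B

B (MIN): min(40, 33, 9) = 9
C (MIN): min(9, 1, 32) = 1
D (MIN): min(-7, -14, -35) = -35
Root (MAX): max(9, 1, -35) = 9
MAX picks the child with the highest value: B (value 9).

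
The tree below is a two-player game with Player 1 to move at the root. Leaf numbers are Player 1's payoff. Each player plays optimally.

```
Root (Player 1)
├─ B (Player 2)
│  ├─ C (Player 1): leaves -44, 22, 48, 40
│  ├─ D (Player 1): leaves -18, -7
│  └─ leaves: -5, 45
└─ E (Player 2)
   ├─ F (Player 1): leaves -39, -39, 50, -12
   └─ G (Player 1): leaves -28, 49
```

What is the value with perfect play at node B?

C: max(-44, 22, 48, 40) = 48
D: max(-18, -7) = -7
B: min(48, -7, -5, 45) = -7

-7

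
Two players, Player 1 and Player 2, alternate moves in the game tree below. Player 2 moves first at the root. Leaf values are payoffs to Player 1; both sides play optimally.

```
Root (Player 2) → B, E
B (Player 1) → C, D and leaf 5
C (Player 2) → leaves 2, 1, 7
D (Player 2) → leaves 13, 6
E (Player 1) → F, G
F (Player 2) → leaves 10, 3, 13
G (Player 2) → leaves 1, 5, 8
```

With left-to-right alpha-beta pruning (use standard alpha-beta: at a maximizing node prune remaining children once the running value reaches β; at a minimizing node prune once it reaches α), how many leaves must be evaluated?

10

C [α=-∞,β=+∞]: v=1
D [α=1,β=+∞]: v=6
B [α=-∞,β=+∞]: v=6
F [α=-∞,β=6]: v=3
G [α=3,β=6]: v=1 after child 1 ≤ α → α-cutoff, skip 2
E [α=-∞,β=6]: v=3
Root [α=-∞,β=+∞]: v=3
Leaves evaluated: 10 of 12.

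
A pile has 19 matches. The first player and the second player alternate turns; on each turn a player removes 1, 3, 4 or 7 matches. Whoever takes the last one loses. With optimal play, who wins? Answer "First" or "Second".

Second

W/L table (W = player to move can force a win):
i:   0  1  2  3  4  5  6  7  8  9 10 11 12 13 14 15 16 17 18 19
     W  L  W  L  W  W  W  W  W  L  W  L  W  W  W  W  W  L  W  L
Position 19 is L, so the second player wins.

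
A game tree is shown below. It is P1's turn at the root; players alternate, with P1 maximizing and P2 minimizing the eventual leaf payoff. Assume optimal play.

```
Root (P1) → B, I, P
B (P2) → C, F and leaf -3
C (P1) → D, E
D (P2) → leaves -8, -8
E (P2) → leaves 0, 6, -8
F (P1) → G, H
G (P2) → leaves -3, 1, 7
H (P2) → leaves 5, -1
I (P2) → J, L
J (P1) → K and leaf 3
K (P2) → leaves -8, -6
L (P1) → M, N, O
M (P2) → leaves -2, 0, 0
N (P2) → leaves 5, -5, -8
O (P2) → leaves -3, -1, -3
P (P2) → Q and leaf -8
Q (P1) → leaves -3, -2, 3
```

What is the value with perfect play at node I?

-2

K: min(-8, -6) = -8
J: max(-8, 3) = 3
M: min(-2, 0, 0) = -2
N: min(5, -5, -8) = -8
O: min(-3, -1, -3) = -3
L: max(-2, -8, -3) = -2
I: min(3, -2) = -2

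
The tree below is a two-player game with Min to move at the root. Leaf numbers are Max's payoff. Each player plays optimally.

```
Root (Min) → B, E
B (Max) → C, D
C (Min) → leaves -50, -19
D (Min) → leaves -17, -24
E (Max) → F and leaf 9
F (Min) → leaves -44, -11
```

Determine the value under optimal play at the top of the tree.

-24

C (Min): min(-50, -19) = -50
D (Min): min(-17, -24) = -24
B (Max): max(-50, -24) = -24
F (Min): min(-44, -11) = -44
E (Max): max(-44, 9) = 9
Root (Min): min(-24, 9) = -24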